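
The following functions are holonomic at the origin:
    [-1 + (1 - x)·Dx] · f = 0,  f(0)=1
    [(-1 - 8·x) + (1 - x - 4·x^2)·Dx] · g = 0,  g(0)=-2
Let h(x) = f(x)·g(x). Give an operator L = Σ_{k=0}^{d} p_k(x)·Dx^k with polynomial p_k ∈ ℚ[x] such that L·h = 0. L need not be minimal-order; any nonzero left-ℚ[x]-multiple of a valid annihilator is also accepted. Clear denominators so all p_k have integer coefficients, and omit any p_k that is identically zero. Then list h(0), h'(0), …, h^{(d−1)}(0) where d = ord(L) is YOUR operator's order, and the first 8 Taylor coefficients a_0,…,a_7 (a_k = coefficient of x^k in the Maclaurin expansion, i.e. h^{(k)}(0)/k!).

f: a_k = 1, 1, 1, 1, 1, 1, 1, 1, …
g: a_k = -2, -2, -10, -18, -58, -130, -362, -882, …
L₀ := L_f ⊗_s L_g (sym. prod.), ord ≤ 1.
L = (-2 - 6·x + 12·x^2) + (1 - 2·x - 3·x^2 + 4·x^3)·Dx  (order 1).
h: a_k = -2, -4, -14, -32, -90, -220, -582, -1464, …
ICs: h(0) = -2.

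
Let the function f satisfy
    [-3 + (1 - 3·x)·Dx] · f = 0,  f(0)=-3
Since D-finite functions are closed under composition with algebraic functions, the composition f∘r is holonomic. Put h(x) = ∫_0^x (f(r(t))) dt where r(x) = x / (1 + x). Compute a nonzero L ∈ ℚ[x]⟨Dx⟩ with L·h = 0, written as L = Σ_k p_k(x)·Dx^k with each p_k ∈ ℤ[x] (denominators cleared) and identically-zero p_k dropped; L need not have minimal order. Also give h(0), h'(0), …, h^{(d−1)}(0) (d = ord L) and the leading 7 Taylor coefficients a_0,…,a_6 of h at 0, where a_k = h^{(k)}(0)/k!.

L = 3·Dx + (-1 + x + 2·x^2)·Dx^2  (order 2).
h: a_k = 0, -3, -9/2, -6, -9, -72/5, -24, …
ICs: h(0) = 0, h′(0) = -3.

f: a_k = -3, -9, -27, -81, -243, -729, -2187, …
f∘r: x↦r, Dx↦Dx/r' in L_f ⇒ L₀.
h=∫₀ˣh₀: take L = L₀·Dx.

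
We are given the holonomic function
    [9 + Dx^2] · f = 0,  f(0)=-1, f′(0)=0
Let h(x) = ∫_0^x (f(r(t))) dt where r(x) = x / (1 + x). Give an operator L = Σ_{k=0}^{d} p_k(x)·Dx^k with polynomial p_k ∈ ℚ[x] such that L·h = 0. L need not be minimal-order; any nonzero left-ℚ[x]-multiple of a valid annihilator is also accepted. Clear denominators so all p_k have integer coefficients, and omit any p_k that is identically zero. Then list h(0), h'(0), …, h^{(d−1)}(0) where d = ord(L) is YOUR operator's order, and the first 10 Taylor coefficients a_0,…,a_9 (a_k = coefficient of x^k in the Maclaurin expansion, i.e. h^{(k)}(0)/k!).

f: a_k = -1, 0, 9/2, 0, -27/8, 0, 81/80, 0, -729/4480, 0, …
L₀ from L_f via x↦r, Dx↦r'^{-1}Dx.
h=∫h₀ ⇒ L = L₀·Dx.
L = 9·Dx + (2 + 6·x + 6·x^2 + 2·x^3)·Dx^2 + (1 + 4·x + 6·x^2 + 4·x^3 + x^4)·Dx^3  (order 3).
h: a_k = 0, -1, 0, 3/2, -9/4, 81/40, -3/4, -117/80, 1377/320, -32617/4480, …
ICs: h(0) = 0, h′(0) = -1, h′′(0) = 0.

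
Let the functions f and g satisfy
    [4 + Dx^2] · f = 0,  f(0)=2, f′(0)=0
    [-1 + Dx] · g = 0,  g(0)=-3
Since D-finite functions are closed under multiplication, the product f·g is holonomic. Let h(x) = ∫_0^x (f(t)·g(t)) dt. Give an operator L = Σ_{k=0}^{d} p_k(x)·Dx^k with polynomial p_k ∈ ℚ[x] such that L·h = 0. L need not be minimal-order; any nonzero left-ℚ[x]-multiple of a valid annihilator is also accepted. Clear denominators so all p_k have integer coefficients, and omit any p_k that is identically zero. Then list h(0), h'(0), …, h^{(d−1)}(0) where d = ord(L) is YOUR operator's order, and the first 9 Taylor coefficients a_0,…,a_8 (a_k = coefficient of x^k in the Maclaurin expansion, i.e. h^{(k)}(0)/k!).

f: a_k = 2, 0, -4, 0, 4/3, 0, -8/45, 0, 4/315, …
g: a_k = -3, -3, -3/2, -1/2, -1/8, -1/40, -1/240, -1/1680, -1/13440, …
L₀ := L_f ⊗_s L_g (sym. prod.), ord ≤ 2.
h=∫h₀ ⇒ L = L₀·Dx.
L = 5·Dx - 2·Dx^2 + Dx^3  (order 3).
h: a_k = 0, -6, -3, 3, 11/4, 7/20, -41/120, -39/280, -29/6720, …
ICs: h(0) = 0, h′(0) = -6, h′′(0) = -6.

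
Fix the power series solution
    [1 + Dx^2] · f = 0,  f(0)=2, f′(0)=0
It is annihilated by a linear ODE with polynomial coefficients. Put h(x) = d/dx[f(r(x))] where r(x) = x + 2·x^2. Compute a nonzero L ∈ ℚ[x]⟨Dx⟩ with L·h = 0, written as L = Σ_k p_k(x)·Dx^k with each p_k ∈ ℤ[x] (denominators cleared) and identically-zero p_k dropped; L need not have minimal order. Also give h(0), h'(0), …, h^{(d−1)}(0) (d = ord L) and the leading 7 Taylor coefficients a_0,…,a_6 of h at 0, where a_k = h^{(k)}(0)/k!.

f: a_k = 2, 0, -1, 0, 1/12, 0, -1/360, …
Substitute x→r, Dx→(1/r')Dx; clear ⇒ L₀.
h₀' ⇒ L via d/dx closure of L₀.
L = (49 + 16·x + 96·x^2 + 256·x^3 + 256·x^4) + (-12 - 48·x)·Dx + (1 + 8·x + 16·x^2)·Dx^2  (order 2).
h: a_k = 0, -2, -12, -47/3, 10/3, 719/60, 553/30, …
ICs: h(0) = 0, h′(0) = -2.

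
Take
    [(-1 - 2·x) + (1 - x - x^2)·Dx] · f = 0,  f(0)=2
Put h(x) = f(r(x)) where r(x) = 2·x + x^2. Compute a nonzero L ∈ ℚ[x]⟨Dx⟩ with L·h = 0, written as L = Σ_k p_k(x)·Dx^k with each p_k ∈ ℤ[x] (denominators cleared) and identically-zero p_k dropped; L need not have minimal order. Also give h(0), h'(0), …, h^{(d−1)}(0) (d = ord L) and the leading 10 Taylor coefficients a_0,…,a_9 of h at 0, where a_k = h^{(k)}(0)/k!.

f: a_k = 2, 2, 4, 6, 10, 16, 26, 42, 68, 110, …
L₀ from L_f via x↦r, Dx↦r'^{-1}Dx.
L = (2 + 10·x + 12·x^2 + 4·x^3) + (-1 + 2·x + 5·x^2 + 4·x^3 + x^4)·Dx  (order 1).
h: a_k = 2, 4, 18, 64, 236, 868, 3190, 11728, 43114, 158496, …
ICs: h(0) = 2.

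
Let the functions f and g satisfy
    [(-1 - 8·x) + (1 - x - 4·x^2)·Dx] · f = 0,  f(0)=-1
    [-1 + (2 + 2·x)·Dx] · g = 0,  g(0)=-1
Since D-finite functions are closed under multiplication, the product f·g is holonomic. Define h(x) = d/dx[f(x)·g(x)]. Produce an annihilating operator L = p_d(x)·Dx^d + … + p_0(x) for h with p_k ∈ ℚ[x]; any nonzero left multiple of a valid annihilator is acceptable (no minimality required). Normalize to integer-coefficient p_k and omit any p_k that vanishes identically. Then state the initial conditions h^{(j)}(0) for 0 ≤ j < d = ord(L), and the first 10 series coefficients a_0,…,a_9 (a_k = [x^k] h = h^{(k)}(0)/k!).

f: a_k = -1, -1, -5, -9, -29, -65, -181, -441, -1165, -2929, …
g: a_k = -1, -1/2, 1/8, -1/16, 5/128, -7/256, 21/1024, -33/2048, 429/32768, -715/65536, …
Sym-product of L_f,L_g gives L₀ (≤ ord 1).
h₀' ⇒ L via d/dx closure of L₀.
L = (43 + 210·x + 603·x^2 + 680·x^3 + 240·x^4) + (-6 - 34·x + 6·x^2 + 194·x^3 + 256·x^4 + 96·x^5)·Dx  (order 1).
h: a_k = 3/2, 43/4, 549/16, 4211/32, 100705/256, 645885/512, 7525945/2048, 44759491/4096, 2044232793/65536, 11704245945/131072, …
ICs: h(0) = 3/2.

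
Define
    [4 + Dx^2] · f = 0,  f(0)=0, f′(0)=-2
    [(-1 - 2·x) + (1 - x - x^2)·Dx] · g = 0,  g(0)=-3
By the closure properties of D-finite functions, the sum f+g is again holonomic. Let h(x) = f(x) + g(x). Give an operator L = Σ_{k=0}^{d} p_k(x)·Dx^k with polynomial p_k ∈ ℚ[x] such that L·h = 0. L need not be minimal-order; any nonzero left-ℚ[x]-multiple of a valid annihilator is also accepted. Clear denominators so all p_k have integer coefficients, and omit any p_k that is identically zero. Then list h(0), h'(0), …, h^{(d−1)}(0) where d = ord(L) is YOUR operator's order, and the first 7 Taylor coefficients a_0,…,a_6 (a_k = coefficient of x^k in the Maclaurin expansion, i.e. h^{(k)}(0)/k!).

f: a_k = 0, -2, 0, 4/3, 0, -4/15, 0, …
g: a_k = -3, -3, -6, -9, -15, -24, -39, …
Weyl lclm of L_f,L_g ⇒ L₀ (ord ≤ 3).
L = (-44 - 96·x - 32·x^2 - 48·x^3 - 40·x^4 - 16·x^5) + (16 - 20·x - 8·x^2 + 16·x^3 - 12·x^4 - 24·x^5 - 8·x^6)·Dx + (-11 - 24·x - 8·x^2 - 12·x^3 - 10·x^4 - 4·x^5)·Dx^2 + (4 - 5·x - 2·x^2 + 4·x^3 - 3·x^4 - 6·x^5 - 2·x^6)·Dx^3  (order 3).
h: a_k = -3, -5, -6, -23/3, -15, -364/15, -39, …
ICs: h(0) = -3, h′(0) = -5, h′′(0) = -12.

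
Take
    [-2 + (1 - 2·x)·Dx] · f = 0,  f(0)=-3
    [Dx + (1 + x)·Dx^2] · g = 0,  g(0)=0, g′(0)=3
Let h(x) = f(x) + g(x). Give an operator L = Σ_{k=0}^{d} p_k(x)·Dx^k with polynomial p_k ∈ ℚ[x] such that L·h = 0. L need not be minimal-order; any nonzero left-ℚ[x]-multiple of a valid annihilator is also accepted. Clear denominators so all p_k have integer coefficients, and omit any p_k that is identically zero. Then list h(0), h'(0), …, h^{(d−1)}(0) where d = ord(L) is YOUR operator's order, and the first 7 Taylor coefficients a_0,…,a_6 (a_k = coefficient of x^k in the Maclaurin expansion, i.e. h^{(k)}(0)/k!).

L = (32 + 8·x)·Dx + (22 + 56·x + 16·x^2)·Dx^2 + (-5 + 3·x + 12·x^2 + 4·x^3)·Dx^3  (order 3).
h: a_k = -3, -3, -27/2, -23, -195/4, -477/5, -385/2, …
ICs: h(0) = -3, h′(0) = -3, h′′(0) = -27.

f: a_k = -3, -6, -12, -24, -48, -96, -192, …
g: a_k = 0, 3, -3/2, 1, -3/4, 3/5, -1/2, …
Sum ⇒ L₀ = lclm(L_f,L_g) in ℚ(x)⟨Dx⟩.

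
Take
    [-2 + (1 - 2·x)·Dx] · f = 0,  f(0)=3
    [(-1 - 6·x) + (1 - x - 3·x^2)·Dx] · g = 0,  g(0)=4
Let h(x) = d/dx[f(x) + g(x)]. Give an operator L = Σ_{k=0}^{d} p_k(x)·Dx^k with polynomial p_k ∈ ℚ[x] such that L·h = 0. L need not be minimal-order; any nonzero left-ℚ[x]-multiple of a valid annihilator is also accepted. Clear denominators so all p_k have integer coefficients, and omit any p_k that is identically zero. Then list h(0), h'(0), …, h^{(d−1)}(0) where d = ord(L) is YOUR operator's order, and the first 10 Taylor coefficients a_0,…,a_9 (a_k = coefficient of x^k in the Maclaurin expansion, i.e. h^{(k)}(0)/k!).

L = (12 - 288·x + 648·x^2 - 1296·x^3 + 648·x^4) + (9 + 12·x - 126·x^2 + 540·x^3 - 1188·x^4 + 648·x^5)·Dx + (-2 + 15·x - 52·x^2 + 78·x^3 + 27·x^4 - 180·x^5 + 108·x^6)·Dx^2  (order 2).
h: a_k = 10, 56, 156, 496, 1280, 3480, 8764, 22400, 55548, 138040, …
ICs: h(0) = 10, h′(0) = 56.

f: a_k = 3, 6, 12, 24, 48, 96, 192, 384, 768, 1536, …
g: a_k = 4, 4, 16, 28, 76, 160, 388, 868, 2032, 4636, …
f+g: L₀ = lclm(L_f,L_g), ord ≤ 1+1.
h=h₀': d/dx-closure on L₀ ⇒ L.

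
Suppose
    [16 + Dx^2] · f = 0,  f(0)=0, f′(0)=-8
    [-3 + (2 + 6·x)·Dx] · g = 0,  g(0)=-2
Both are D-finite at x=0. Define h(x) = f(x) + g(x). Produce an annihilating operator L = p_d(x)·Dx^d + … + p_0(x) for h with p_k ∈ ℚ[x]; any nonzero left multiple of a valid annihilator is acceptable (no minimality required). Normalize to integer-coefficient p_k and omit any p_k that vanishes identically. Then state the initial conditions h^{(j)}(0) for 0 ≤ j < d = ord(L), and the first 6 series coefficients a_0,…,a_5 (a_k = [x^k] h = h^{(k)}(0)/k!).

f: a_k = 0, -8, 0, 64/3, 0, -256/15, …
g: a_k = -2, -3, 9/4, -27/8, 405/64, -1701/128, …
Sum ⇒ L₀ = lclm(L_f,L_g) in ℚ(x)⟨Dx⟩.
L = (-4368 - 18432·x - 27648·x^2) + (1760 + 17568·x + 55296·x^2 + 55296·x^3)·Dx + (-273 - 1152·x - 1728·x^2)·Dx^2 + (110 + 1098·x + 3456·x^2 + 3456·x^3)·Dx^3  (order 3).
h: a_k = -2, -11, 9/4, 431/24, 405/64, -58283/1920, …
ICs: h(0) = -2, h′(0) = -11, h′′(0) = 9/2.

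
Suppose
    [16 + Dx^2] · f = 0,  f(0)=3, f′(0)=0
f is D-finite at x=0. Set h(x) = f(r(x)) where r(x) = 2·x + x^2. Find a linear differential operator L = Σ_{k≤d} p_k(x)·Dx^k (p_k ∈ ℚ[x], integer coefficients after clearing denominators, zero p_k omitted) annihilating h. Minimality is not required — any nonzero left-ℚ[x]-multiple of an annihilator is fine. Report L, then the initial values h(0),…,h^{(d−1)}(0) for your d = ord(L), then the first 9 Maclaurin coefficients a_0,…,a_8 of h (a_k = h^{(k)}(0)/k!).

L = (64 + 192·x + 192·x^2 + 64·x^3) - Dx + (1 + x)·Dx^2  (order 2).
h: a_k = 3, 0, -96, -96, 488, 1024, -4864/15, -15104/5, -295648/105, …
ICs: h(0) = 3, h′(0) = 0.

f: a_k = 3, 0, -24, 0, 32, 0, -256/15, 0, 512/105, …
h₀=f(r): pull back L_f along r ⇒ L₀.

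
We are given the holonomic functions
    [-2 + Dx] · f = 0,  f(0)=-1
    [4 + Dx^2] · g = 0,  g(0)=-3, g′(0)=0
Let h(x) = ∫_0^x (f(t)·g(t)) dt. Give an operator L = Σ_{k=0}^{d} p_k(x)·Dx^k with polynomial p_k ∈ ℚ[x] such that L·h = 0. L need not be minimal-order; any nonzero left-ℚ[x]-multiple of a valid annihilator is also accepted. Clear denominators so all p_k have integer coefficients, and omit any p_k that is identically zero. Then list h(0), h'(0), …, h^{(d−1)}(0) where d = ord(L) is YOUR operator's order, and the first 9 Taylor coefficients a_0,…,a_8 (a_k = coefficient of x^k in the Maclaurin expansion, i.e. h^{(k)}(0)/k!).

L = 8·Dx - 4·Dx^2 + Dx^3  (order 3).
h: a_k = 0, 3, 3, 0, -2, -8/5, -8/15, 0, 8/105, …
ICs: h(0) = 0, h′(0) = 3, h′′(0) = 6.

f: a_k = -1, -2, -2, -4/3, -2/3, -4/15, -4/45, -8/315, -2/315, …
g: a_k = -3, 0, 6, 0, -2, 0, 4/15, 0, -2/105, …
h₀=f·g: eliminate ⇒ L₀, order ≤ 1·2.
∫: right-multiply L₀ by Dx.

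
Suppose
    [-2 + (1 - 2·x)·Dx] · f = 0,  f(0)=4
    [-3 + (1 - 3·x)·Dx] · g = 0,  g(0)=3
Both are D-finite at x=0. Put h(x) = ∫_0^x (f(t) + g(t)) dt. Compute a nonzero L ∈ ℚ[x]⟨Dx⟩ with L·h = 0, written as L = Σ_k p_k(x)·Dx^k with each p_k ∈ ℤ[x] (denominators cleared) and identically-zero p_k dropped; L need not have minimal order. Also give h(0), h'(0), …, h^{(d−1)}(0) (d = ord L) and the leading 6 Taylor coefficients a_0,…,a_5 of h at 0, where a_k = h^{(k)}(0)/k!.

f: a_k = 4, 8, 16, 32, 64, 128, …
g: a_k = 3, 9, 27, 81, 243, 729, …
f+g: L₀ = lclm(L_f,L_g), ord ≤ 1+1.
Integrate: L := L₀·Dx.
L = -12·Dx + (10 - 24·x)·Dx^2 + (-1 + 5·x - 6·x^2)·Dx^3  (order 3).
h: a_k = 0, 7, 17/2, 43/3, 113/4, 307/5, …
ICs: h(0) = 0, h′(0) = 7, h′′(0) = 17.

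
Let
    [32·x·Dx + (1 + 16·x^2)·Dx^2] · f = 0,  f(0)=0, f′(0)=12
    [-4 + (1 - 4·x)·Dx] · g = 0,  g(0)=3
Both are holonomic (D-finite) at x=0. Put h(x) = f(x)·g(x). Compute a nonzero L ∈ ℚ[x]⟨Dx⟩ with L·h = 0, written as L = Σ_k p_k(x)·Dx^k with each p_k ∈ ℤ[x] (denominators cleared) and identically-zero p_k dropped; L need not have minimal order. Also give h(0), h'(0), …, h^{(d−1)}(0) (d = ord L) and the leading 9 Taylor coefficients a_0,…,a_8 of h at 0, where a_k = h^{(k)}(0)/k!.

f: a_k = 0, 12, 0, -64, 0, 3072/5, 0, -49152/7, 0, …
g: a_k = 3, 12, 48, 192, 768, 3072, 12288, 49152, 196608, …
Product ⇒ symmetric product L₀, ord ≤ 2.
L = 128·x + (8 - 32·x + 256·x^2)·Dx + (-1 + 4·x - 16·x^2 + 64·x^3)·Dx^2  (order 2).
h: a_k = 0, 36, 144, 384, 1536, 39936/5, 159744/5, 3735552/35, 14942208/35, …
ICs: h(0) = 0, h′(0) = 36.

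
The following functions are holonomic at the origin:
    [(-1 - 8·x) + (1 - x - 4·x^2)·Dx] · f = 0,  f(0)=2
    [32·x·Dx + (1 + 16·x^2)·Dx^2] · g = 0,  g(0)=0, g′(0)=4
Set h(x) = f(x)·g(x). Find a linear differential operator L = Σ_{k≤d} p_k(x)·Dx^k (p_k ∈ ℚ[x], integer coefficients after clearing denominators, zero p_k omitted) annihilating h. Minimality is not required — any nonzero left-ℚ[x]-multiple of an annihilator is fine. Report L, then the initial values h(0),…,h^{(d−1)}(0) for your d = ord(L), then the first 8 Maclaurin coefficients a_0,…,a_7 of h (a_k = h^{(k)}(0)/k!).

f: a_k = 2, 2, 10, 18, 58, 130, 362, 882, …
g: a_k = 0, 4, 0, -64/3, 0, 1024/5, 0, -16384/7, …
Product ⇒ symmetric product L₀, ord ≤ 2.
L = (8 + 32·x + 384·x^2) + (2 - 16·x + 64·x^2 + 384·x^3)·Dx + (-1 + x - 12·x^2 + 16·x^3 + 64·x^4)·Dx^2  (order 2).
h: a_k = 0, 8, 8, -8/3, 88/3, 6424/15, 2728/5, -50872/21, …
ICs: h(0) = 0, h′(0) = 8.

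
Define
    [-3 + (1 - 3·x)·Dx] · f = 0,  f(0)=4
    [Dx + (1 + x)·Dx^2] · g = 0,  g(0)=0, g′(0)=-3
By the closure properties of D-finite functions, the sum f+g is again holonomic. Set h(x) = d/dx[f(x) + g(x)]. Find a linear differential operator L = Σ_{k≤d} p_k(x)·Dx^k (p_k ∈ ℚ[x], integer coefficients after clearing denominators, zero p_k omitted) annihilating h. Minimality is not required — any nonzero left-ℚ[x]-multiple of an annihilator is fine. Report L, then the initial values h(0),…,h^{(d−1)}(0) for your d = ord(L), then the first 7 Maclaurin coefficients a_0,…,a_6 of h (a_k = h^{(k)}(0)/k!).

L = (66 + 18·x) + (52 + 120·x + 36·x^2)·Dx + (-7 + 11·x + 27·x^2 + 9·x^3)·Dx^2  (order 2).
h: a_k = 9, 75, 321, 1299, 4857, 17499, 61233, …
ICs: h(0) = 9, h′(0) = 75.

f: a_k = 4, 12, 36, 108, 324, 972, 2916, …
g: a_k = 0, -3, 3/2, -1, 3/4, -3/5, 1/2, …
Sum ⇒ L₀ = lclm(L_f,L_g) in ℚ(x)⟨Dx⟩.
h₀' ⇒ L via d/dx closure of L₀.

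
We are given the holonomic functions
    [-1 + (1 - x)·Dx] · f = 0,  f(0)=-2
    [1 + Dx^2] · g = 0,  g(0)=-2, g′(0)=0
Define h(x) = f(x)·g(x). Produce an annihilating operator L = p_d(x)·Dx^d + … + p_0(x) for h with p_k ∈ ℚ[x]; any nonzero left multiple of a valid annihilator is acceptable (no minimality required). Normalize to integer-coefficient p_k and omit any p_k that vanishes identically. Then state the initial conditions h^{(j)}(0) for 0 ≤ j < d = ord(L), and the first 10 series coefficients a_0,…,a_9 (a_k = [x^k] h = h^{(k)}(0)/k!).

f: a_k = -2, -2, -2, -2, -2, -2, -2, -2, -2, -2, …
g: a_k = -2, 0, 1, 0, -1/12, 0, 1/360, 0, -1/20160, 0, …
L₀ := L_f ⊗_s L_g (sym. prod.), ord ≤ 2.
L = (-1 + x) + 2·Dx + (-1 + x)·Dx^2  (order 2).
h: a_k = 4, 4, 2, 2, 13/6, 13/6, 389/180, 389/180, 4357/2016, 4357/2016, …
ICs: h(0) = 4, h′(0) = 4.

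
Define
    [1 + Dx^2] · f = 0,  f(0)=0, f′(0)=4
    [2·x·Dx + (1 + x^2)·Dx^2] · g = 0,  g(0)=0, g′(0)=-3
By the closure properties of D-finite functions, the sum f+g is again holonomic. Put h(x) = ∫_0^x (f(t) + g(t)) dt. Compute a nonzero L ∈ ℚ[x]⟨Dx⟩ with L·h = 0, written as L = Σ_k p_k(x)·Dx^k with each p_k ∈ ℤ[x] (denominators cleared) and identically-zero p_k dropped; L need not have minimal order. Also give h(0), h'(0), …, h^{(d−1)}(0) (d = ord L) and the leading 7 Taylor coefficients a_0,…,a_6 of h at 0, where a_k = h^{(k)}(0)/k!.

f: a_k = 0, 4, 0, -2/3, 0, 1/30, 0, …
g: a_k = 0, -3, 0, 1, 0, -3/5, 0, …
f+g: L₀ = lclm(L_f,L_g), ord ≤ 2+2.
∫: right-multiply L₀ by Dx.
L = (-22·x + 28·x^3 + 2·x^5)·Dx^2 + (-1 + 7·x^2 + 9·x^4 + x^6)·Dx^3 + (-22·x + 28·x^3 + 2·x^5)·Dx^4 + (-1 + 7·x^2 + 9·x^4 + x^6)·Dx^5  (order 5).
h: a_k = 0, 0, 1/2, 0, 1/12, 0, -17/180, …
ICs: h(0) = 0, h′(0) = 0, h′′(0) = 1, h′′′(0) = 0, h′′′′(0) = 2.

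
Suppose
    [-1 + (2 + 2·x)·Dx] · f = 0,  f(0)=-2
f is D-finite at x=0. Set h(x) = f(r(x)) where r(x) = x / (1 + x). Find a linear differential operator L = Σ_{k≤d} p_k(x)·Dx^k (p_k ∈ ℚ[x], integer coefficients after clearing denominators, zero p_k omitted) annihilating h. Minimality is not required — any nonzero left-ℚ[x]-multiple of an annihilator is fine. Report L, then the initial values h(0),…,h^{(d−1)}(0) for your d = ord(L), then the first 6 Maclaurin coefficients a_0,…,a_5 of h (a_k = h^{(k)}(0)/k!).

L = -1 + (2 + 6·x + 4·x^2)·Dx  (order 1).
h: a_k = -2, -1, 5/4, -13/8, 141/64, -399/128, …
ICs: h(0) = -2.

f: a_k = -2, -1, 1/4, -1/8, 5/64, -7/128, …
f∘r: x↦r, Dx↦Dx/r' in L_f ⇒ L₀.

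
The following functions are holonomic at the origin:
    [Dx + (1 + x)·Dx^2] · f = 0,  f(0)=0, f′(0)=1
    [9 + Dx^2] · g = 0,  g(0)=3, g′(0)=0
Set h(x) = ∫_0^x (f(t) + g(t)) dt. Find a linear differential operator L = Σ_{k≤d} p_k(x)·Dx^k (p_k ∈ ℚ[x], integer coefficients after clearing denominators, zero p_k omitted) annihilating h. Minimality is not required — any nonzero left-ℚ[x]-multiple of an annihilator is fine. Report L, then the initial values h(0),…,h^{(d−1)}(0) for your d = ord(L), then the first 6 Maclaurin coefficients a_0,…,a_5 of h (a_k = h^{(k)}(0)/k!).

f: a_k = 0, 1, -1/2, 1/3, -1/4, 1/5, …
g: a_k = 3, 0, -27/2, 0, 81/8, 0, …
f+g: L₀ = lclm(L_f,L_g), ord ≤ 2+2.
∫: right-multiply L₀ by Dx.
L = (135 + 162·x + 81·x^2)·Dx^2 + (99 + 261·x + 243·x^2 + 81·x^3)·Dx^3 + (15 + 18·x + 9·x^2)·Dx^4 + (11 + 29·x + 27·x^2 + 9·x^3)·Dx^5  (order 5).
h: a_k = 0, 3, 1/2, -14/3, 1/12, 79/40, …
ICs: h(0) = 0, h′(0) = 3, h′′(0) = 1, h′′′(0) = -28, h′′′′(0) = 2.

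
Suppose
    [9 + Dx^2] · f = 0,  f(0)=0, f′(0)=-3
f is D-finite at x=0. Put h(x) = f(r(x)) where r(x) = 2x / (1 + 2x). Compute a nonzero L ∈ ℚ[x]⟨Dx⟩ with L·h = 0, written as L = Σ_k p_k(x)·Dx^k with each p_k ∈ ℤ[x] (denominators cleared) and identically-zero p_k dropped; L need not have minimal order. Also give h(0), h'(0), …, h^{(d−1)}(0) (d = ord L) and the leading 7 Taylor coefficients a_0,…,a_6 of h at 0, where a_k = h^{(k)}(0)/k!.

L = 36 + (4 + 24·x + 48·x^2 + 32·x^3)·Dx + (1 + 8·x + 24·x^2 + 32·x^3 + 16·x^4)·Dx^2  (order 2).
h: a_k = 0, -6, 12, 12, -168, 3516/5, -2040, …
ICs: h(0) = 0, h′(0) = -6.

f: a_k = 0, -3, 0, 9/2, 0, -81/40, 0, …
Change of var in L_f (x↦r) gives L₀.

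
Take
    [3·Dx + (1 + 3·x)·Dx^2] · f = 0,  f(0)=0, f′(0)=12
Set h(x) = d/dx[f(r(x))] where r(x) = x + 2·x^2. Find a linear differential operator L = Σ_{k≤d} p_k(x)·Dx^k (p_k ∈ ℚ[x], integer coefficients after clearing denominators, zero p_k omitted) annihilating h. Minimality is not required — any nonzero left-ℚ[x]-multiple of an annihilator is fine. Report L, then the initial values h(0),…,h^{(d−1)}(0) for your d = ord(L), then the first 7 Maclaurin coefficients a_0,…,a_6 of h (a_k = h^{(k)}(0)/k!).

f: a_k = 0, 12, -18, 36, -81, 972/5, -486, …
L₀ from L_f via x↦r, Dx↦r'^{-1}Dx.
Differentiate: ansatz ord ≤ ord L₀ ⇒ L.
L = (-1 + 12·x + 24·x^2) + (1 + 7·x + 18·x^2 + 24·x^3)·Dx  (order 1).
h: a_k = 12, 12, -108, 252, -108, -1188, 4212, …
ICs: h(0) = 12.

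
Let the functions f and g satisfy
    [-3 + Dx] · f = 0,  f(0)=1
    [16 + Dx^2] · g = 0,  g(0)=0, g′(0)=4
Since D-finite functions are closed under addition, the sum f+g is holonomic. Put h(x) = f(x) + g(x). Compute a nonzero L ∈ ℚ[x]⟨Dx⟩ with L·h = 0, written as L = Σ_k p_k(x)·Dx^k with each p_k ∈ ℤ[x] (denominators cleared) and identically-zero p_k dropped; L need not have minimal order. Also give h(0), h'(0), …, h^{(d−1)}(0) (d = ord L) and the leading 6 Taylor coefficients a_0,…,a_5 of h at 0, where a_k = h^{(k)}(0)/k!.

L = -48 + 16·Dx - 3·Dx^2 + Dx^3  (order 3).
h: a_k = 1, 7, 9/2, -37/6, 27/8, 1267/120, …
ICs: h(0) = 1, h′(0) = 7, h′′(0) = 9.

f: a_k = 1, 3, 9/2, 9/2, 27/8, 81/40, …
g: a_k = 0, 4, 0, -32/3, 0, 128/15, …
L₀ := lclm(L_f,L_g); ord L₀ ≤ 1+2.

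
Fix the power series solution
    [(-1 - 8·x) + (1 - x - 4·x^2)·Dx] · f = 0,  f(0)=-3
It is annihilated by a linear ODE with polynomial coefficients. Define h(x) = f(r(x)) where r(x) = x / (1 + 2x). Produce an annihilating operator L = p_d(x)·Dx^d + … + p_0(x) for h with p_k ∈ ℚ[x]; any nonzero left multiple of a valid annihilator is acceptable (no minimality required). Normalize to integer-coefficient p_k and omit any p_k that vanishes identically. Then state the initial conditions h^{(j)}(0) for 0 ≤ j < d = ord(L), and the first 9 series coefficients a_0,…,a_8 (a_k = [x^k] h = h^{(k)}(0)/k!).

L = (1 + 10·x) + (-1 - 5·x - 4·x^2 + 4·x^3)·Dx  (order 1).
h: a_k = -3, -3, -9, 21, -81, 285, -1017, 3621, -12897, …
ICs: h(0) = -3.

f: a_k = -3, -3, -15, -27, -87, -195, -543, -1323, -3495, …
f∘r: x↦r, Dx↦Dx/r' in L_f ⇒ L₀.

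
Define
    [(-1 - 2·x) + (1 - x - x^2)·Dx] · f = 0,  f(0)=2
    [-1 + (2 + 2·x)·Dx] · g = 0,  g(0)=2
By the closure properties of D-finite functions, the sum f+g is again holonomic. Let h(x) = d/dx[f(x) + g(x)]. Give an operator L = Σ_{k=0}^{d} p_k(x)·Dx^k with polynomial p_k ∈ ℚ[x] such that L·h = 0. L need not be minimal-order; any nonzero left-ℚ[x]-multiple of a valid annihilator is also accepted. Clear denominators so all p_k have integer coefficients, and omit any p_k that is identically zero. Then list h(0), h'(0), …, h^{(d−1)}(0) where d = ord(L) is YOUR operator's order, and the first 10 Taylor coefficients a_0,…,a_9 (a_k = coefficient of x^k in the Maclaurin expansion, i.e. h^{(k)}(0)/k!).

f: a_k = 2, 2, 4, 6, 10, 16, 26, 42, 68, 110, …
g: a_k = 2, 1, -1/4, 1/8, -5/64, 7/128, -21/512, 33/1024, -429/16384, 715/32768, …
h₀=f+g: left-lcm gives L₀, ord ≤ 2.
Derive L from L₀ (diff closure).
L = (-48 - 138·x - 156·x^2 - 84·x^3 - 30·x^4) + (-69 - 336·x - 615·x^2 - 576·x^3 - 321·x^4 - 90·x^5)·Dx + (18 + 42·x + 6·x^2 - 82·x^3 - 126·x^4 - 82·x^5 - 20·x^6)·Dx^2  (order 2).
h: a_k = 3, 15/2, 147/8, 635/16, 10275/128, 39873/256, 301287/1024, 1113683/2048, 32446755/32768, 116641925/65536, …
ICs: h(0) = 3, h′(0) = 15/2.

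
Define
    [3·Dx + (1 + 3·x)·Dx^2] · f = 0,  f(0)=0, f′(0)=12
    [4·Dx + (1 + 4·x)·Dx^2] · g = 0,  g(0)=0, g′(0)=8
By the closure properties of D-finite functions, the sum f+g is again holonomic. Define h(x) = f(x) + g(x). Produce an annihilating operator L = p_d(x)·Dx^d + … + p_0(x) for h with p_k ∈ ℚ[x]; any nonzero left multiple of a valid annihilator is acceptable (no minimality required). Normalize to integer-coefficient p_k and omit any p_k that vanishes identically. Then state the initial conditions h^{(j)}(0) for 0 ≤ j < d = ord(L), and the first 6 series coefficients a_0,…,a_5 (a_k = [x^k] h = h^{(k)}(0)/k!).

L = 24·Dx + (14 + 48·x)·Dx^2 + (1 + 7·x + 12·x^2)·Dx^3  (order 3).
h: a_k = 0, 20, -34, 236/3, -209, 604, …
ICs: h(0) = 0, h′(0) = 20, h′′(0) = -68.

f: a_k = 0, 12, -18, 36, -81, 972/5, …
g: a_k = 0, 8, -16, 128/3, -128, 2048/5, …
Weyl lclm of L_f,L_g ⇒ L₀ (ord ≤ 4).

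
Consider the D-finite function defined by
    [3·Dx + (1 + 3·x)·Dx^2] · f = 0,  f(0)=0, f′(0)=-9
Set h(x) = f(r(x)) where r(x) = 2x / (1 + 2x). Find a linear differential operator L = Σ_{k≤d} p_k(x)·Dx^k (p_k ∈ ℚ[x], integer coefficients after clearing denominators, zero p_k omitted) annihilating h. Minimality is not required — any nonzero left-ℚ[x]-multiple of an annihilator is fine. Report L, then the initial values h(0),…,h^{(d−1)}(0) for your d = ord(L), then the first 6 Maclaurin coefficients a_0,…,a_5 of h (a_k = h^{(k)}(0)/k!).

f: a_k = 0, -9, 27/2, -27, 243/4, -729/5, …
Substitute x→r, Dx→(1/r')Dx; clear ⇒ L₀.
L = (10 + 32·x)·Dx + (1 + 10·x + 16·x^2)·Dx^2  (order 2).
h: a_k = 0, -18, 90, -504, 3060, -98208/5, …
ICs: h(0) = 0, h′(0) = -18.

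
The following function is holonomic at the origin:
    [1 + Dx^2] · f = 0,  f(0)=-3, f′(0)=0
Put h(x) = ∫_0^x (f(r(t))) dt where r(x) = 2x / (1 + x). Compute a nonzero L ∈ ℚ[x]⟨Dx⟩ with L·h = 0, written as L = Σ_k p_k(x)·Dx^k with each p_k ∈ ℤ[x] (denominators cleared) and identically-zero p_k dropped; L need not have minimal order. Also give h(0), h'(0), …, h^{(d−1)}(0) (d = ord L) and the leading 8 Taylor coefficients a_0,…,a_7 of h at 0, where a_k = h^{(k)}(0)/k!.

f: a_k = -3, 0, 3/2, 0, -1/8, 0, 1/240, 0, …
h₀=f(r): pull back L_f along r ⇒ L₀.
h=∫h₀ ⇒ L = L₀·Dx.
L = 4·Dx + (2 + 6·x + 6·x^2 + 2·x^3)·Dx^2 + (1 + 4·x + 6·x^2 + 4·x^3 + x^4)·Dx^3  (order 3).
h: a_k = 0, -3, 0, 2, -3, 16/5, -8/3, 22/15, …
ICs: h(0) = 0, h′(0) = -3, h′′(0) = 0.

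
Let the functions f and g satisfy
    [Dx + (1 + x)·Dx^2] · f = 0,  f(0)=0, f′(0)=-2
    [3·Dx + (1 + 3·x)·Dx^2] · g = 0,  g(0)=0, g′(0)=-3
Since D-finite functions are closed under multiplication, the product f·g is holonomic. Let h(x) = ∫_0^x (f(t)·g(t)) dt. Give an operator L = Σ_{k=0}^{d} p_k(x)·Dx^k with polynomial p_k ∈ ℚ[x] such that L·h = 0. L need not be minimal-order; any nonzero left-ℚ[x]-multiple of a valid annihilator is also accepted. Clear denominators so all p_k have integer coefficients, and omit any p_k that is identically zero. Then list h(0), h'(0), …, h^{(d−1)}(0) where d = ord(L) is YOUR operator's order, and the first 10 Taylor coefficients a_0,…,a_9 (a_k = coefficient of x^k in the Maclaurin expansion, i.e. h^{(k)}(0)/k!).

L = (30 + 72·x + 54·x^2)·Dx^2 + (76 + 354·x + 540·x^2 + 270·x^3)·Dx^3 + (29 + 200·x + 486·x^2 + 504·x^3 + 189·x^4)·Dx^4 + (2 + 19·x + 68·x^2 + 114·x^3 + 90·x^4 + 27·x^5)·Dx^5  (order 5).
h: a_k = 0, 0, 0, 2, -3, 49/10, -9, 1269/70, -781/20, 14837/168, …
ICs: h(0) = 0, h′(0) = 0, h′′(0) = 0, h′′′(0) = 12, h′′′′(0) = -72.

f: a_k = 0, -2, 1, -2/3, 1/2, -2/5, 1/3, -2/7, 1/4, -2/9, …
g: a_k = 0, -3, 9/2, -9, 81/4, -243/5, 243/2, -2187/7, 6561/8, -2187, …
Sym-product of L_f,L_g gives L₀ (≤ ord 4).
∫: right-multiply L₀ by Dx.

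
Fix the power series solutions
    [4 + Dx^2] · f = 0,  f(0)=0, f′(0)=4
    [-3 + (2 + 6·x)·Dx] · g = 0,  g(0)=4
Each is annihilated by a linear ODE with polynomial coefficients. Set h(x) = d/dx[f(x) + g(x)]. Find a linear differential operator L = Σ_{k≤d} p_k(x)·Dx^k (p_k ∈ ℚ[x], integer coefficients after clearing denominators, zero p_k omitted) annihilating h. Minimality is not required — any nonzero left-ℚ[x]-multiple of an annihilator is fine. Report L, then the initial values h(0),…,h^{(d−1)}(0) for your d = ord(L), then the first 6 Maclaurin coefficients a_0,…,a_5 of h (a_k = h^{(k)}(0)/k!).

L = (-1812 - 1152·x - 1728·x^2) + (-344 - 1800·x - 3456·x^2 - 3456·x^3)·Dx + (-453 - 288·x - 432·x^2)·Dx^2 + (-86 - 450·x - 864·x^2 - 864·x^3)·Dx^3  (order 3).
h: a_k = 10, -9, 49/4, -405/8, 26027/192, -45927/128, …
ICs: h(0) = 10, h′(0) = -9, h′′(0) = 49/2.

f: a_k = 0, 4, 0, -8/3, 0, 8/15, …
g: a_k = 4, 6, -9/2, 27/4, -405/32, 1701/64, …
Sum ⇒ L₀ = lclm(L_f,L_g) in ℚ(x)⟨Dx⟩.
h₀' ⇒ L via d/dx closure of L₀.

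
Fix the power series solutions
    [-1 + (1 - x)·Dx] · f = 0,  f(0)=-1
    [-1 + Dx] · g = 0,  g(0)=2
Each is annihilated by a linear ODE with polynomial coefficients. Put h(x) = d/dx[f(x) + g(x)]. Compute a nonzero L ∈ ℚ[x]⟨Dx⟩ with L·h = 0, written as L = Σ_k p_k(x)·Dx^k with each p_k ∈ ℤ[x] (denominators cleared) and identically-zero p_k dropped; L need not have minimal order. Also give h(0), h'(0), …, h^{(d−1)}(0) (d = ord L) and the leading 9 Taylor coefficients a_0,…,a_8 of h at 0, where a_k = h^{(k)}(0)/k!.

f: a_k = -1, -1, -1, -1, -1, -1, -1, -1, -1, …
g: a_k = 2, 2, 1, 1/3, 1/12, 1/60, 1/360, 1/2520, 1/20160, …
L₀ := lclm(L_f,L_g); ord L₀ ≤ 1+1.
Derive L from L₀ (diff closure).
L = (4 + 2·x) + (-5 - 2·x + x^2)·Dx + (1 - x^2)·Dx^2  (order 2).
h: a_k = 1, 0, -2, -11/3, -59/12, -359/60, -2519/360, -20159/2520, -181439/20160, …
ICs: h(0) = 1, h′(0) = 0.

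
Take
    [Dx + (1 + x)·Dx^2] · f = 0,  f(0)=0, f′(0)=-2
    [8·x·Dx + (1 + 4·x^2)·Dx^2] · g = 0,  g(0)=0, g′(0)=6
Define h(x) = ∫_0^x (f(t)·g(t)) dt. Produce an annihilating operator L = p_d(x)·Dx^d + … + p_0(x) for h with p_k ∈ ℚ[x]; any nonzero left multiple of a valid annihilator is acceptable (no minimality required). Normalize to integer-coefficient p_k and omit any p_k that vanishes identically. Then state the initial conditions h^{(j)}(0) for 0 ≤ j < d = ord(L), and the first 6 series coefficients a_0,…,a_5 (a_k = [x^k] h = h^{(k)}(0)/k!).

L = (288 + 560·x + 3584·x^2 + 8640·x^3 + 7680·x^4 + 3328·x^5 + 1024·x^7)·Dx^2 + (258 + 1840·x + 6992·x^2 + 19264·x^3 + 29440·x^4 + 23808·x^5 + 8960·x^6 + 3072·x^7 + 3584·x^8)·Dx^3 + (36 + 628·x + 2496·x^2 + 6192·x^3 + 12288·x^4 + 15936·x^5 + 12288·x^6 + 5376·x^7 + 3072·x^8 + 2048·x^9)·Dx^4 + (17 + 66·x + 241·x^2 + 608·x^3 + 1152·x^4 + 1728·x^5 + 2016·x^6 + 1536·x^7 + 768·x^8 + 512·x^9 + 256·x^10)·Dx^5  (order 5).
h: a_k = 0, 0, 0, -4, 3/2, 12/5, …
ICs: h(0) = 0, h′(0) = 0, h′′(0) = 0, h′′′(0) = -24, h′′′′(0) = 36.

f: a_k = 0, -2, 1, -2/3, 1/2, -2/5, …
g: a_k = 0, 6, 0, -8, 0, 96/5, …
Product ⇒ symmetric product L₀, ord ≤ 4.
∫: right-multiply L₀ by Dx.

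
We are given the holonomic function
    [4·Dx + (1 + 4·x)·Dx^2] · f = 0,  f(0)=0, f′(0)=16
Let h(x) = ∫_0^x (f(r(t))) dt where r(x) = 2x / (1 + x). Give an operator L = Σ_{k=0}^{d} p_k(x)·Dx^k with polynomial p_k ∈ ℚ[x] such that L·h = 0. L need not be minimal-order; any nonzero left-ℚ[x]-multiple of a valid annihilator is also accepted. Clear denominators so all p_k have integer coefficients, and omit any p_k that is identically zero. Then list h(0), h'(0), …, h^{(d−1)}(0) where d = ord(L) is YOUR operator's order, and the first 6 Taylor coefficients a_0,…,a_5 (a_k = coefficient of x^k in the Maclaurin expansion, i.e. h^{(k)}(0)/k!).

L = (10 + 18·x)·Dx^2 + (1 + 10·x + 9·x^2)·Dx^3  (order 3).
h: a_k = 0, 0, 16, -160/3, 728/3, -1312, …
ICs: h(0) = 0, h′(0) = 0, h′′(0) = 32.

f: a_k = 0, 16, -32, 256/3, -256, 4096/5, …
h₀=f(r): pull back L_f along r ⇒ L₀.
h=∫h₀ ⇒ L = L₀·Dx.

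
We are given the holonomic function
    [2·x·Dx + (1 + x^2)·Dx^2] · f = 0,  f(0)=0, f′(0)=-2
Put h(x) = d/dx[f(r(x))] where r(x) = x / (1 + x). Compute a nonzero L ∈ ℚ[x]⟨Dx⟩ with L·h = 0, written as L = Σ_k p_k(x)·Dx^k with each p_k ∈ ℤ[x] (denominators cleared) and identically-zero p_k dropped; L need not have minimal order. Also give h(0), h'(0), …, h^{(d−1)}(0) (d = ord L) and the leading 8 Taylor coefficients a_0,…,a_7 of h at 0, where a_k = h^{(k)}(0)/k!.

f: a_k = 0, -2, 0, 2/3, 0, -2/5, 0, 2/7, …
Substitute x→r, Dx→(1/r')Dx; clear ⇒ L₀.
h=h₀': d/dx-closure on L₀ ⇒ L.
L = (2 + 4·x) + (1 + 2·x + 2·x^2)·Dx  (order 1).
h: a_k = -2, 4, -4, 0, 8, -16, 16, 0, …
ICs: h(0) = -2.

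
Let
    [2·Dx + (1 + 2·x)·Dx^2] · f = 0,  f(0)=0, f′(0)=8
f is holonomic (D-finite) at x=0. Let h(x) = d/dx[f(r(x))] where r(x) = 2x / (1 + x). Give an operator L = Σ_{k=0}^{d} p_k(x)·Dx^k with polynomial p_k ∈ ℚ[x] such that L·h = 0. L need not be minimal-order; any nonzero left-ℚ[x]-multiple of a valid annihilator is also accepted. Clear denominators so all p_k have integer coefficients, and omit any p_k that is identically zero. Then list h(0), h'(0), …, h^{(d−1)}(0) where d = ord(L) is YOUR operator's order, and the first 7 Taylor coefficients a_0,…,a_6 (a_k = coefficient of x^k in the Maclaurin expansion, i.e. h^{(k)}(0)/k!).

L = (6 + 10·x) + (1 + 6·x + 5·x^2)·Dx  (order 1).
h: a_k = 16, -96, 496, -2496, 12496, -62496, 312496, …
ICs: h(0) = 16.

f: a_k = 0, 8, -8, 32/3, -16, 128/5, -128/3, …
L₀ from L_f via x↦r, Dx↦r'^{-1}Dx.
h₀' ⇒ L via d/dx closure of L₀.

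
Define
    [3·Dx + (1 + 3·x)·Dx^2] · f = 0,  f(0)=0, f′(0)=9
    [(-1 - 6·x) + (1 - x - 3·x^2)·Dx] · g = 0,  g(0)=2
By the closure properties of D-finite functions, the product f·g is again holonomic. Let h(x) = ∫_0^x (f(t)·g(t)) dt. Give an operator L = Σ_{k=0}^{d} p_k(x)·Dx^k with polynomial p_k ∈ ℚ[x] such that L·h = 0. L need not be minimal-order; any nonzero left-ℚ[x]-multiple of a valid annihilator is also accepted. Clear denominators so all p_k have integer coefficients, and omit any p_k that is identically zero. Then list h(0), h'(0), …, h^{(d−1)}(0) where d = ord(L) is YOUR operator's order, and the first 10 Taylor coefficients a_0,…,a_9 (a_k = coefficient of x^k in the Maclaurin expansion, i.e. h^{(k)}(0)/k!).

f: a_k = 0, 9, -27/2, 27, -243/4, 729/5, -729/2, 6561/7, -19683/8, 6561, …
g: a_k = 2, 2, 8, 14, 38, 80, 194, 434, 1016, 2318, …
f·g: L₀ = L_f ⊗_s L_g, ord ≤ 2·1.
Integrate: L := L₀·Dx.
L = (9 + 36·x)·Dx + (-1 + 21·x + 45·x^2)·Dx^2 + (-1 - 2·x + 6·x^2 + 9·x^3)·Dx^3  (order 3).
h: a_k = 0, 0, 9, -3, 99/4, -99/10, 1797/20, -1692/35, 220743/560, -43283/140, …
ICs: h(0) = 0, h′(0) = 0, h′′(0) = 18.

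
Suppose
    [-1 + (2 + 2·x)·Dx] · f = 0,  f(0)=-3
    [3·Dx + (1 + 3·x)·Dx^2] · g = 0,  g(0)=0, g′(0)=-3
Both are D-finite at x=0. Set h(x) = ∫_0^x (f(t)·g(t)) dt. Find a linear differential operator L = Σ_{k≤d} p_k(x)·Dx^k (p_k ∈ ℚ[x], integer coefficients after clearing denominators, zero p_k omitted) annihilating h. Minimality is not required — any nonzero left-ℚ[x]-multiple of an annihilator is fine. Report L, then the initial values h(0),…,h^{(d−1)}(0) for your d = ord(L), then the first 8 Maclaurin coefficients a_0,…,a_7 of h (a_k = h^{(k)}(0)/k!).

L = (-3 + 3·x)·Dx + (8 + 8·x)·Dx^2 + (4 + 20·x + 28·x^2 + 12·x^3)·Dx^3  (order 3).
h: a_k = 0, 0, 9/2, -3, 153/32, -9, 23649/1280, -180189/4480, …
ICs: h(0) = 0, h′(0) = 0, h′′(0) = 9.

f: a_k = -3, -3/2, 3/8, -3/16, 15/128, -21/256, 63/1024, -99/2048, …
g: a_k = 0, -3, 9/2, -9, 81/4, -243/5, 243/2, -2187/7, …
h₀=f·g: eliminate ⇒ L₀, order ≤ 1·2.
h=∫₀ˣh₀: take L = L₀·Dx.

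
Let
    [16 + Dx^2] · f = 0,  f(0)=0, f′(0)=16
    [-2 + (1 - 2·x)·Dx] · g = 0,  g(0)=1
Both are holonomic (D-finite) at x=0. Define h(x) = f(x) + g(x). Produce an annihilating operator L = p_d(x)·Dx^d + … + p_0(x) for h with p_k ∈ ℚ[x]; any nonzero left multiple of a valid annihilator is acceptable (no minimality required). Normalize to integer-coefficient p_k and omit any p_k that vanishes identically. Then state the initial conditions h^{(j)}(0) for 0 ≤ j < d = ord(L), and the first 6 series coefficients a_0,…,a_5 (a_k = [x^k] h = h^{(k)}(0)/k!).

f: a_k = 0, 16, 0, -128/3, 0, 512/15, …
g: a_k = 1, 2, 4, 8, 16, 32, …
Sum ⇒ L₀ = lclm(L_f,L_g) in ℚ(x)⟨Dx⟩.
L = (-160 + 256·x - 256·x^2) + (48 - 224·x + 384·x^2 - 256·x^3)·Dx + (-10 + 16·x - 16·x^2)·Dx^2 + (3 - 14·x + 24·x^2 - 16·x^3)·Dx^3  (order 3).
h: a_k = 1, 18, 4, -104/3, 16, 992/15, …
ICs: h(0) = 1, h′(0) = 18, h′′(0) = 8.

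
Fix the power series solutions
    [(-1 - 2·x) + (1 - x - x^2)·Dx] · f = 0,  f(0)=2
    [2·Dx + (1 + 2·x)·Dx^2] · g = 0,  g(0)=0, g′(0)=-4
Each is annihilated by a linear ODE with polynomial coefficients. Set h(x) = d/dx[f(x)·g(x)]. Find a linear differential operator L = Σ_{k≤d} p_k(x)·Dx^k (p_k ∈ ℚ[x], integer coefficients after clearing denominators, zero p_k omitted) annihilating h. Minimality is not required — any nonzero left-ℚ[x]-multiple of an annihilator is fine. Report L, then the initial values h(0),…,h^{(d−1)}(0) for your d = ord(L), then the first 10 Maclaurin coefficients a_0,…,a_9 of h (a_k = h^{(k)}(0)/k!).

L = (14 + 36·x + 36·x^2) + (1 + 16·x + 42·x^2 + 28·x^3)·Dx + (-1 - 3·x + x^2 + 8·x^3 + 4·x^4)·Dx^2  (order 2).
h: a_k = -8, 0, -56, -32/3, -704/3, -208/5, -13336/15, -1664/35, -22712/7, 27184/63, …
ICs: h(0) = -8, h′(0) = 0.

f: a_k = 2, 2, 4, 6, 10, 16, 26, 42, 68, 110, …
g: a_k = 0, -4, 4, -16/3, 8, -64/5, 64/3, -256/7, 64, -1024/9, …
h₀=f·g: eliminate ⇒ L₀, order ≤ 1·2.
h₀' ⇒ L via d/dx closure of L₀.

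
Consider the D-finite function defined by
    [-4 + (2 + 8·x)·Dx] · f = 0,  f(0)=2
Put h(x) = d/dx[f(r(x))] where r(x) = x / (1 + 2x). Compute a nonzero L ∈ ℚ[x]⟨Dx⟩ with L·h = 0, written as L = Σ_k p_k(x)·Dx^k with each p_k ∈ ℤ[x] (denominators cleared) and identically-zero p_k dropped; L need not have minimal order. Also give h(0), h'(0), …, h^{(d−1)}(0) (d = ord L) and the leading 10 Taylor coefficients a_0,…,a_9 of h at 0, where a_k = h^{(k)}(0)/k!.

f: a_k = 2, 4, -4, 8, -20, 56, -168, 528, -1716, 5720, …
Change of var in L_f (x↦r) gives L₀.
Differentiate: ansatz ord ≤ ord L₀ ⇒ L.
L = (-6 - 24·x) + (-1 - 8·x - 12·x^2)·Dx  (order 1).
h: a_k = 4, -24, 120, -592, 3000, -15696, 84336, -462240, 2570328, -14444560, …
ICs: h(0) = 4.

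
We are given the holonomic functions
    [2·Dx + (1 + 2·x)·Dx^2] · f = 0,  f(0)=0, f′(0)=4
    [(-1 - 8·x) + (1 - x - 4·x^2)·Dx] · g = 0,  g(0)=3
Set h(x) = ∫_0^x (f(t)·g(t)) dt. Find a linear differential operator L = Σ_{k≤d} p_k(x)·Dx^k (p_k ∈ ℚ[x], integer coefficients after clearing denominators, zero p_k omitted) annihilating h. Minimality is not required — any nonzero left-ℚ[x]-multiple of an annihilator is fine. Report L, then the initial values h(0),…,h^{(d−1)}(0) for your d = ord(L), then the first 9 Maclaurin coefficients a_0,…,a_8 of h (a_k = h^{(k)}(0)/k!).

L = (10 + 32·x)·Dx + (22·x + 40·x^2)·Dx^2 + (-1 - x + 6·x^2 + 8·x^3)·Dx^3  (order 3).
h: a_k = 0, 0, 6, 0, 16, 8, 836/15, 2152/35, 1643/7, …
ICs: h(0) = 0, h′(0) = 0, h′′(0) = 12.

f: a_k = 0, 4, -4, 16/3, -8, 64/5, -64/3, 256/7, -64, …
g: a_k = 3, 3, 15, 27, 87, 195, 543, 1323, 3495, …
Product ⇒ symmetric product L₀, ord ≤ 2.
Integrate: L := L₀·Dx.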